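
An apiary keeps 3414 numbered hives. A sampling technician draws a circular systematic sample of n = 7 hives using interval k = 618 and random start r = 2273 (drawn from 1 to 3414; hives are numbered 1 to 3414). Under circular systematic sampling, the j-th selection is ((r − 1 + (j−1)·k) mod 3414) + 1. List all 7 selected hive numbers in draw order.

Selection 1: 2273
Selection 2: 2273 + 618 = 2891
Selection 3: 2891 + 618 = 3509 → 3509 − 3414 = 95
Selection 4: 95 + 618 = 713
Selection 5: 713 + 618 = 1331
Selection 6: 1331 + 618 = 1949
Selection 7: 1949 + 618 = 2567

2273, 2891, 95, 713, 1331, 1949, 2567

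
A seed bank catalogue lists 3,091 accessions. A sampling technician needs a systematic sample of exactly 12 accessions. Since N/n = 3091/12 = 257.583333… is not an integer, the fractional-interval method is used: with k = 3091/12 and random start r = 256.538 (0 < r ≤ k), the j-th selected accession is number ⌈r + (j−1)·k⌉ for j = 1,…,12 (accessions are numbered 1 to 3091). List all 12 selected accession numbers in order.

j=1: r + 0k = 256.538 → ⌈·⌉ = 257
j=2: r + 1k = 514.121333… → ⌈·⌉ = 515
j=3: r + 2k = 771.704666… → ⌈·⌉ = 772
j=4: r + 3k = 1029.288 → ⌈·⌉ = 1030
j=5: r + 4k = 1286.871333… → ⌈·⌉ = 1287
j=6: r + 5k = 1544.454666… → ⌈·⌉ = 1545
j=7: r + 6k = 1802.038 → ⌈·⌉ = 1803
j=8: r + 7k = 2059.621333… → ⌈·⌉ = 2060
j=9: r + 8k = 2317.204666… → ⌈·⌉ = 2318
j=10: r + 9k = 2574.788 → ⌈·⌉ = 2575
j=11: r + 10k = 2832.371333… → ⌈·⌉ = 2833
j=12: r + 11k = 3089.954666… → ⌈·⌉ = 3090

257, 515, 772, 1030, 1287, 1545, 1803, 2060, 2318, 2575, 2833, 3090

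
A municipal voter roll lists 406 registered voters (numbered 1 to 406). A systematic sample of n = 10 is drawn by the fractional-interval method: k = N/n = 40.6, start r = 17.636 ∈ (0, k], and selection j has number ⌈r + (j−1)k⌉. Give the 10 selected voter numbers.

18, 59, 99, 140, 181, 221, 262, 302, 343, 384

j=1: r + 0k = 17.636 → ⌈·⌉ = 18
j=2: r + 1k = 58.236 → ⌈·⌉ = 59
j=3: r + 2k = 98.836 → ⌈·⌉ = 99
j=4: r + 3k = 139.436 → ⌈·⌉ = 140
j=5: r + 4k = 180.036 → ⌈·⌉ = 181
j=6: r + 5k = 220.636 → ⌈·⌉ = 221
j=7: r + 6k = 261.236 → ⌈·⌉ = 262
j=8: r + 7k = 301.836 → ⌈·⌉ = 302
j=9: r + 8k = 342.436 → ⌈·⌉ = 343
j=10: r + 9k = 383.036 → ⌈·⌉ = 384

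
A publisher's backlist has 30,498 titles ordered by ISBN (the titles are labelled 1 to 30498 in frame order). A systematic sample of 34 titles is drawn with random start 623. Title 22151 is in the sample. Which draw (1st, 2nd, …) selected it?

k = 30498/34 = 897
position = (22151 − 623)/897 + 1 = 21528/897 + 1 = 24 + 1 = 25

25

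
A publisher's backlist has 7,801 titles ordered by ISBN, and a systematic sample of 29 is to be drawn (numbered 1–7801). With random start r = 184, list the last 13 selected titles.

4488, 4757, 5026, 5295, 5564, 5833, 6102, 6371, 6640, 6909, 7178, 7447, 7716

k = N/n = 7801/29 = 269
17th selection = 184 + 16×269 = 4488
18th: 4488 + 269 = 4757
19th: 4757 + 269 = 5026
20th: 5026 + 269 = 5295
21st: 5295 + 269 = 5564
22nd: 5564 + 269 = 5833
23rd: 5833 + 269 = 6102
24th: 6102 + 269 = 6371
25th: 6371 + 269 = 6640
26th: 6640 + 269 = 6909
27th: 6909 + 269 = 7178
28th: 7178 + 269 = 7447
29th: 7447 + 269 = 7716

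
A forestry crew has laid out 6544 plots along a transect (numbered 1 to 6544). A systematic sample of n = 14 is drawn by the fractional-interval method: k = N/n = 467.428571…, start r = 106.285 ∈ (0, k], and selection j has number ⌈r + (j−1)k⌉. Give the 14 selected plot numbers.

j=1: r + 0k = 106.285 → ⌈·⌉ = 107
j=2: r + 1k = 573.713571… → ⌈·⌉ = 574
j=3: r + 2k = 1041.142142… → ⌈·⌉ = 1042
j=4: r + 3k = 1508.570714… → ⌈·⌉ = 1509
j=5: r + 4k = 1975.999285… → ⌈·⌉ = 1976
j=6: r + 5k = 2443.427857… → ⌈·⌉ = 2444
j=7: r + 6k = 2910.856428… → ⌈·⌉ = 2911
j=8: r + 7k = 3378.285 → ⌈·⌉ = 3379
j=9: r + 8k = 3845.713571… → ⌈·⌉ = 3846
j=10: r + 9k = 4313.142142… → ⌈·⌉ = 4314
j=11: r + 10k = 4780.570714… → ⌈·⌉ = 4781
j=12: r + 11k = 5247.999285… → ⌈·⌉ = 5248
j=13: r + 12k = 5715.427857… → ⌈·⌉ = 5716
j=14: r + 13k = 6182.856428… → ⌈·⌉ = 6183

107, 574, 1042, 1509, 1976, 2444, 2911, 3379, 3846, 4314, 4781, 5248, 5716, 6183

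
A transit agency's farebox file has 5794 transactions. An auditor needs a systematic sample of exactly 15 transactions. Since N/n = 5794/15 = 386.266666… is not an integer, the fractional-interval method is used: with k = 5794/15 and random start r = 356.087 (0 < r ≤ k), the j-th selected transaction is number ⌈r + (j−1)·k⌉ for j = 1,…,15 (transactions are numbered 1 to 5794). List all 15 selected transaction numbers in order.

j=1: r + 0k = 356.087 → ⌈·⌉ = 357
j=2: r + 1k = 742.353666… → ⌈·⌉ = 743
j=3: r + 2k = 1128.620333… → ⌈·⌉ = 1129
j=4: r + 3k = 1514.887 → ⌈·⌉ = 1515
j=5: r + 4k = 1901.153666… → ⌈·⌉ = 1902
j=6: r + 5k = 2287.420333… → ⌈·⌉ = 2288
j=7: r + 6k = 2673.687 → ⌈·⌉ = 2674
j=8: r + 7k = 3059.953666… → ⌈·⌉ = 3060
j=9: r + 8k = 3446.220333… → ⌈·⌉ = 3447
j=10: r + 9k = 3832.487 → ⌈·⌉ = 3833
j=11: r + 10k = 4218.753666… → ⌈·⌉ = 4219
j=12: r + 11k = 4605.020333… → ⌈·⌉ = 4606
j=13: r + 12k = 4991.287 → ⌈·⌉ = 4992
j=14: r + 13k = 5377.553666… → ⌈·⌉ = 5378
j=15: r + 14k = 5763.820333… → ⌈·⌉ = 5764

357, 743, 1129, 1515, 1902, 2288, 2674, 3060, 3447, 3833, 4219, 4606, 4992, 5378, 5764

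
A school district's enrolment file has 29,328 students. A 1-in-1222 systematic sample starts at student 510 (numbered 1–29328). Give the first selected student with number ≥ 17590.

k = 1222
Steps past start: ⌈(17590 − 510)/1222⌉ = ⌈17080/1222⌉ = 14
Selected student: 510 + 14×1222 = 17618

17618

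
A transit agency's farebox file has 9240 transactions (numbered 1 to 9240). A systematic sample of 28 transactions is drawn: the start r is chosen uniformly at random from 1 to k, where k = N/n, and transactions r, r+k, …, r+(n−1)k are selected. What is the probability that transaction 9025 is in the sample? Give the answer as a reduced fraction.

k = 9240/28 = 330.
Transaction 9025 is selected iff r ≡ 9025 (mod 330); exactly one such r in {1,…,330}.
Inclusion probability = 1/330.

1/330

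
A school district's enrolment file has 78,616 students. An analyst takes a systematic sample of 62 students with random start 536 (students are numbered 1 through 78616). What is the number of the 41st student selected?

k = 78616/62 = 1268
41st selection = r + (41−1)·k = 536 + 40×1268 = 536 + 50720 = 51256

51256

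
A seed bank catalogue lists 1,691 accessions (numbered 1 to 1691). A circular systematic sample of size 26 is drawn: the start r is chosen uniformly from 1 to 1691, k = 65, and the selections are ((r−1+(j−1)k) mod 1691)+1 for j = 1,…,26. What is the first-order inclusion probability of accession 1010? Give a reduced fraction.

For each position j, as r ranges over 1…1691 the j-th selection hits every accession exactly once, so accession 1010 is selected for exactly 26 of the 1691 starts.
Inclusion probability = 26/1691.

26/1691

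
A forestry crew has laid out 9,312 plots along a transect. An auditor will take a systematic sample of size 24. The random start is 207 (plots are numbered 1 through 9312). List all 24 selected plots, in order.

207, 595, 983, 1371, 1759, 2147, 2535, 2923, 3311, 3699, 4087, 4475, 4863, 5251, 5639, 6027, 6415, 6803, 7191, 7579, 7967, 8355, 8743, 9131

k = N/n = 9312/24 = 388
plot 1: 207
plot 2: 207 + 388 = 595
plot 3: 595 + 388 = 983
plot 4: 983 + 388 = 1371
plot 5: 1371 + 388 = 1759
plot 6: 1759 + 388 = 2147
plot 7: 2147 + 388 = 2535
plot 8: 2535 + 388 = 2923
plot 9: 2923 + 388 = 3311
plot 10: 3311 + 388 = 3699
plot 11: 3699 + 388 = 4087
plot 12: 4087 + 388 = 4475
plot 13: 4475 + 388 = 4863
plot 14: 4863 + 388 = 5251
plot 15: 5251 + 388 = 5639
plot 16: 5639 + 388 = 6027
plot 17: 6027 + 388 = 6415
plot 18: 6415 + 388 = 6803
plot 19: 6803 + 388 = 7191
plot 20: 7191 + 388 = 7579
plot 21: 7579 + 388 = 7967
plot 22: 7967 + 388 = 8355
plot 23: 8355 + 388 = 8743
plot 24: 8743 + 388 = 9131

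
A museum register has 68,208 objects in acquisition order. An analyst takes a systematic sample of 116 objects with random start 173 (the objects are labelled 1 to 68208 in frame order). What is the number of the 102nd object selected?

k = 68208/116 = 588
102nd selection = r + (102−1)·k = 173 + 101×588 = 173 + 59388 = 59561

59561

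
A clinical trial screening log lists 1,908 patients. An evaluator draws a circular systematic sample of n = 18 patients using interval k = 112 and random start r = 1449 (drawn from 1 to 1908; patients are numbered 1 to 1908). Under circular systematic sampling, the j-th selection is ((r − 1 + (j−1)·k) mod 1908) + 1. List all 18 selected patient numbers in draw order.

Selection 1: 1449
Selection 2: 1449 + 112 = 1561
Selection 3: 1561 + 112 = 1673
Selection 4: 1673 + 112 = 1785
Selection 5: 1785 + 112 = 1897
Selection 6: 1897 + 112 = 2009 → 2009 − 1908 = 101
Selection 7: 101 + 112 = 213
Selection 8: 213 + 112 = 325
Selection 9: 325 + 112 = 437
Selection 10: 437 + 112 = 549
Selection 11: 549 + 112 = 661
Selection 12: 661 + 112 = 773
Selection 13: 773 + 112 = 885
Selection 14: 885 + 112 = 997
Selection 15: 997 + 112 = 1109
Selection 16: 1109 + 112 = 1221
Selection 17: 1221 + 112 = 1333
Selection 18: 1333 + 112 = 1445

1449, 1561, 1673, 1785, 1897, 101, 213, 325, 437, 549, 661, 773, 885, 997, 1109, 1221, 1333, 1445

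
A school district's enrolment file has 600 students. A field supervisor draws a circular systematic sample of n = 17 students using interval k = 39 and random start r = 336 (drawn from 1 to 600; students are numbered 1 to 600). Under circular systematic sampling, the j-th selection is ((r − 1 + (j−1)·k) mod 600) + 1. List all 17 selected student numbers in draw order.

336, 375, 414, 453, 492, 531, 570, 9, 48, 87, 126, 165, 204, 243, 282, 321, 360

Selection 1: 336
Selection 2: 336 + 39 = 375
Selection 3: 375 + 39 = 414
Selection 4: 414 + 39 = 453
Selection 5: 453 + 39 = 492
Selection 6: 492 + 39 = 531
Selection 7: 531 + 39 = 570
Selection 8: 570 + 39 = 609 → 609 − 600 = 9
Selection 9: 9 + 39 = 48
Selection 10: 48 + 39 = 87
Selection 11: 87 + 39 = 126
Selection 12: 126 + 39 = 165
Selection 13: 165 + 39 = 204
Selection 14: 204 + 39 = 243
Selection 15: 243 + 39 = 282
Selection 16: 282 + 39 = 321
Selection 17: 321 + 39 = 360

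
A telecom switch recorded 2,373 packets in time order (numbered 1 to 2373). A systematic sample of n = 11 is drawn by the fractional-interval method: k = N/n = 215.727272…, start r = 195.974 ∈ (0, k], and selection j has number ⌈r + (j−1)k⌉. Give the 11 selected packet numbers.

j=1: r + 0k = 195.974 → ⌈·⌉ = 196
j=2: r + 1k = 411.701272… → ⌈·⌉ = 412
j=3: r + 2k = 627.428545… → ⌈·⌉ = 628
j=4: r + 3k = 843.155818… → ⌈·⌉ = 844
j=5: r + 4k = 1058.883090… → ⌈·⌉ = 1059
j=6: r + 5k = 1274.610363… → ⌈·⌉ = 1275
j=7: r + 6k = 1490.337636… → ⌈·⌉ = 1491
j=8: r + 7k = 1706.064909… → ⌈·⌉ = 1707
j=9: r + 8k = 1921.792181… → ⌈·⌉ = 1922
j=10: r + 9k = 2137.519454… → ⌈·⌉ = 2138
j=11: r + 10k = 2353.246727… → ⌈·⌉ = 2354

196, 412, 628, 844, 1059, 1275, 1491, 1707, 1922, 2138, 2354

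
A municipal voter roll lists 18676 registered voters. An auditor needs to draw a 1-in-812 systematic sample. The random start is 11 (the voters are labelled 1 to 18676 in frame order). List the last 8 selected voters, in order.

12191, 13003, 13815, 14627, 15439, 16251, 17063, 17875

16th selection = 11 + 15×812 = 12191
17th: 12191 + 812 = 13003
18th: 13003 + 812 = 13815
19th: 13815 + 812 = 14627
20th: 14627 + 812 = 15439
21st: 15439 + 812 = 16251
22nd: 16251 + 812 = 17063
23rd: 17063 + 812 = 17875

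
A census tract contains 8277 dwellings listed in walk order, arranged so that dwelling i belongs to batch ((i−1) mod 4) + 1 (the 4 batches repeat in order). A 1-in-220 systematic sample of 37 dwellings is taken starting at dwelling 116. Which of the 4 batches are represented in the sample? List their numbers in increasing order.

4

Consecutive selections differ by k = 220, so their batch numbers differ by 220 mod 4 = 0.
gcd(220, 4) = 4, so the sample visits 4/4 = 1 distinct residues mod 4.
Start 116 is batch 4; the batches hit are 4.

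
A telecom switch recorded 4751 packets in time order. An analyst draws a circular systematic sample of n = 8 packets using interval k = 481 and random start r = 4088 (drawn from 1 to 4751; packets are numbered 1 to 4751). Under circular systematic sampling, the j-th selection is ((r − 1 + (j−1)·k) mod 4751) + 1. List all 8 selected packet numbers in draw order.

Selection 1: 4088
Selection 2: 4088 + 481 = 4569
Selection 3: 4569 + 481 = 5050 → 5050 − 4751 = 299
Selection 4: 299 + 481 = 780
Selection 5: 780 + 481 = 1261
Selection 6: 1261 + 481 = 1742
Selection 7: 1742 + 481 = 2223
Selection 8: 2223 + 481 = 2704

4088, 4569, 299, 780, 1261, 1742, 2223, 2704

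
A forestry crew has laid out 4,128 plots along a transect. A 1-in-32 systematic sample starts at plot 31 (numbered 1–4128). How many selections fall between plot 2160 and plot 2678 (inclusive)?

k = 32
First selection ≥ 2160: 31 + ⌈(2160−31)/32⌉·32 = 31 + 67×32 = 2175
Last selection ≤ 2678: 31 + ⌊(2678−31)/32⌋·32 = 31 + 82×32 = 2655
Count = 82 − 67 + 1 = 16

16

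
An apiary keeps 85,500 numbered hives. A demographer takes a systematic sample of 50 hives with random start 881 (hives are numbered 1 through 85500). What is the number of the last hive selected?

k = 85500/50 = 1710
50th selection = r + (50−1)·k = 881 + 49×1710 = 881 + 83790 = 84671

84671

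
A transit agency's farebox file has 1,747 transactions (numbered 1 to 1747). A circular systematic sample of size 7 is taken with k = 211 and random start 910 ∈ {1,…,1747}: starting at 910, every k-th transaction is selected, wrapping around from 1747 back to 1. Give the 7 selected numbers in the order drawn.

910, 1121, 1332, 1543, 7, 218, 429

Selection 1: 910
Selection 2: 910 + 211 = 1121
Selection 3: 1121 + 211 = 1332
Selection 4: 1332 + 211 = 1543
Selection 5: 1543 + 211 = 1754 → 1754 − 1747 = 7
Selection 6: 7 + 211 = 218
Selection 7: 218 + 211 = 429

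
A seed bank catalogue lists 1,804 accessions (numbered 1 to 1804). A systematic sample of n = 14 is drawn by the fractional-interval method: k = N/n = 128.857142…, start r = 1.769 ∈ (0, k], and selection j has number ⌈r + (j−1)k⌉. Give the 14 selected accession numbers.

j=1: r + 0k = 1.769 → ⌈·⌉ = 2
j=2: r + 1k = 130.626142… → ⌈·⌉ = 131
j=3: r + 2k = 259.483285… → ⌈·⌉ = 260
j=4: r + 3k = 388.340428… → ⌈·⌉ = 389
j=5: r + 4k = 517.197571… → ⌈·⌉ = 518
j=6: r + 5k = 646.054714… → ⌈·⌉ = 647
j=7: r + 6k = 774.911857… → ⌈·⌉ = 775
j=8: r + 7k = 903.769 → ⌈·⌉ = 904
j=9: r + 8k = 1032.626142… → ⌈·⌉ = 1033
j=10: r + 9k = 1161.483285… → ⌈·⌉ = 1162
j=11: r + 10k = 1290.340428… → ⌈·⌉ = 1291
j=12: r + 11k = 1419.197571… → ⌈·⌉ = 1420
j=13: r + 12k = 1548.054714… → ⌈·⌉ = 1549
j=14: r + 13k = 1676.911857… → ⌈·⌉ = 1677

2, 131, 260, 389, 518, 647, 775, 904, 1033, 1162, 1291, 1420, 1549, 1677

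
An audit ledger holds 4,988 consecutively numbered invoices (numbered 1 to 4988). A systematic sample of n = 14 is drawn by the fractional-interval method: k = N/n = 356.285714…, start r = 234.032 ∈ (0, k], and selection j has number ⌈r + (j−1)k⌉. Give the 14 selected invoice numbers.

j=1: r + 0k = 234.032 → ⌈·⌉ = 235
j=2: r + 1k = 590.317714… → ⌈·⌉ = 591
j=3: r + 2k = 946.603428… → ⌈·⌉ = 947
j=4: r + 3k = 1302.889142… → ⌈·⌉ = 1303
j=5: r + 4k = 1659.174857… → ⌈·⌉ = 1660
j=6: r + 5k = 2015.460571… → ⌈·⌉ = 2016
j=7: r + 6k = 2371.746285… → ⌈·⌉ = 2372
j=8: r + 7k = 2728.032 → ⌈·⌉ = 2729
j=9: r + 8k = 3084.317714… → ⌈·⌉ = 3085
j=10: r + 9k = 3440.603428… → ⌈·⌉ = 3441
j=11: r + 10k = 3796.889142… → ⌈·⌉ = 3797
j=12: r + 11k = 4153.174857… → ⌈·⌉ = 4154
j=13: r + 12k = 4509.460571… → ⌈·⌉ = 4510
j=14: r + 13k = 4865.746285… → ⌈·⌉ = 4866

235, 591, 947, 1303, 1660, 2016, 2372, 2729, 3085, 3441, 3797, 4154, 4510, 4866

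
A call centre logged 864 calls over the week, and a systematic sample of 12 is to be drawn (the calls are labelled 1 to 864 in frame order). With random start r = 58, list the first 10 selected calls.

k = N/n = 864/12 = 72
call 1: 58
call 2: 58 + 72 = 130
call 3: 130 + 72 = 202
call 4: 202 + 72 = 274
call 5: 274 + 72 = 346
call 6: 346 + 72 = 418
call 7: 418 + 72 = 490
call 8: 490 + 72 = 562
call 9: 562 + 72 = 634
call 10: 634 + 72 = 706

58, 130, 202, 274, 346, 418, 490, 562, 634, 706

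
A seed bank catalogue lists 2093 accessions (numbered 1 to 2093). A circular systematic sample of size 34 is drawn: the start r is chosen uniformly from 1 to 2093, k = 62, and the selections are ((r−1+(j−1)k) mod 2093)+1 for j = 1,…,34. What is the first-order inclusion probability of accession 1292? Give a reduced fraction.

34/2093

For each position j, as r ranges over 1…2093 the j-th selection hits every accession exactly once, so accession 1292 is selected for exactly 34 of the 2093 starts.
Inclusion probability = 34/2093.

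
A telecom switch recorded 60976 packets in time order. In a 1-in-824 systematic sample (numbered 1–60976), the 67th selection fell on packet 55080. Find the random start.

696

k = 824
r = 55080 − (67−1)×824 = 55080 − 54384 = 696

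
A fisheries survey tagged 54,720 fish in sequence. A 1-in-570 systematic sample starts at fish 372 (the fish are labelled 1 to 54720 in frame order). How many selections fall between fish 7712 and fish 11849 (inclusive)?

k = 570
First selection ≥ 7712: 372 + ⌈(7712−372)/570⌉·570 = 372 + 13×570 = 7782
Last selection ≤ 11849: 372 + ⌊(11849−372)/570⌋·570 = 372 + 20×570 = 11772
Count = 20 − 13 + 1 = 8

8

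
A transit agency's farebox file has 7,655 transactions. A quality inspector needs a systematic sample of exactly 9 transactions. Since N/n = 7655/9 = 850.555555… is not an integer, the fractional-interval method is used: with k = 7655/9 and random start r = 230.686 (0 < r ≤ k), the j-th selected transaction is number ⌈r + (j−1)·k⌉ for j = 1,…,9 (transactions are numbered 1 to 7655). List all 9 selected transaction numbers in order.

j=1: r + 0k = 230.686 → ⌈·⌉ = 231
j=2: r + 1k = 1081.241555… → ⌈·⌉ = 1082
j=3: r + 2k = 1931.797111… → ⌈·⌉ = 1932
j=4: r + 3k = 2782.352666… → ⌈·⌉ = 2783
j=5: r + 4k = 3632.908222… → ⌈·⌉ = 3633
j=6: r + 5k = 4483.463777… → ⌈·⌉ = 4484
j=7: r + 6k = 5334.019333… → ⌈·⌉ = 5335
j=8: r + 7k = 6184.574888… → ⌈·⌉ = 6185
j=9: r + 8k = 7035.130444… → ⌈·⌉ = 7036

231, 1082, 1932, 2783, 3633, 4484, 5335, 6185, 7036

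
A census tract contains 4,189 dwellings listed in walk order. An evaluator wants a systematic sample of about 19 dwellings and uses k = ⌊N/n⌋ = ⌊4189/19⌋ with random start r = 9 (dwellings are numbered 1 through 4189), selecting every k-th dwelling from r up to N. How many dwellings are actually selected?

20

k = ⌊4189/19⌋ = 220
Achieved size = ⌊(4189 − 9)/220⌋ + 1 = ⌊4180/220⌋ + 1 = 19 + 1 = 20
(last selection: 9 + 19×220 = 4189 ≤ 4189; next would be 4409 > 4189)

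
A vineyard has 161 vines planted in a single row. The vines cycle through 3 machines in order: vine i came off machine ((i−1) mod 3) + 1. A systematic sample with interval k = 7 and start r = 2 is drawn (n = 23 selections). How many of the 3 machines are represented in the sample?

Consecutive selections differ by k = 7, so their machine numbers differ by 7 mod 3 = 1.
gcd(7, 3) = 1, so the sample visits 3/1 = 3 distinct residues mod 3.
Start 2 is machine 2; the machines hit are 1, 2, 3.

3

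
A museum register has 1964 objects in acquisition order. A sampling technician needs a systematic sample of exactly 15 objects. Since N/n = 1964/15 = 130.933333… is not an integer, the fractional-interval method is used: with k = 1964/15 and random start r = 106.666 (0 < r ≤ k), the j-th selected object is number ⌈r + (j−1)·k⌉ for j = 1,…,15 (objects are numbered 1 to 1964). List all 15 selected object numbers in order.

107, 238, 369, 500, 631, 762, 893, 1024, 1155, 1286, 1416, 1547, 1678, 1809, 1940

j=1: r + 0k = 106.666 → ⌈·⌉ = 107
j=2: r + 1k = 237.599333… → ⌈·⌉ = 238
j=3: r + 2k = 368.532666… → ⌈·⌉ = 369
j=4: r + 3k = 499.466 → ⌈·⌉ = 500
j=5: r + 4k = 630.399333… → ⌈·⌉ = 631
j=6: r + 5k = 761.332666… → ⌈·⌉ = 762
j=7: r + 6k = 892.266 → ⌈·⌉ = 893
j=8: r + 7k = 1023.199333… → ⌈·⌉ = 1024
j=9: r + 8k = 1154.132666… → ⌈·⌉ = 1155
j=10: r + 9k = 1285.066 → ⌈·⌉ = 1286
j=11: r + 10k = 1415.999333… → ⌈·⌉ = 1416
j=12: r + 11k = 1546.932666… → ⌈·⌉ = 1547
j=13: r + 12k = 1677.866 → ⌈·⌉ = 1678
j=14: r + 13k = 1808.799333… → ⌈·⌉ = 1809
j=15: r + 14k = 1939.732666… → ⌈·⌉ = 1940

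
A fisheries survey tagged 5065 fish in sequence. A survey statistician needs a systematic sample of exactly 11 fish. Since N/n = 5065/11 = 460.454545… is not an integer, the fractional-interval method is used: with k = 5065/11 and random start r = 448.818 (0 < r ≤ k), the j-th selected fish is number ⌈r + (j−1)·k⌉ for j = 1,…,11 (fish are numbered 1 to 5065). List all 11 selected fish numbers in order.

449, 910, 1370, 1831, 2291, 2752, 3212, 3672, 4133, 4593, 5054

j=1: r + 0k = 448.818 → ⌈·⌉ = 449
j=2: r + 1k = 909.272545… → ⌈·⌉ = 910
j=3: r + 2k = 1369.727090… → ⌈·⌉ = 1370
j=4: r + 3k = 1830.181636… → ⌈·⌉ = 1831
j=5: r + 4k = 2290.636181… → ⌈·⌉ = 2291
j=6: r + 5k = 2751.090727… → ⌈·⌉ = 2752
j=7: r + 6k = 3211.545272… → ⌈·⌉ = 3212
j=8: r + 7k = 3671.999818… → ⌈·⌉ = 3672
j=9: r + 8k = 4132.454363… → ⌈·⌉ = 4133
j=10: r + 9k = 4592.908909… → ⌈·⌉ = 4593
j=11: r + 10k = 5053.363454… → ⌈·⌉ = 5054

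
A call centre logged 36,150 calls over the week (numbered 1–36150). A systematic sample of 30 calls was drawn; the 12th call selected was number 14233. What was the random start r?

978

k = 36150/30 = 1205
r = 14233 − (12−1)×1205 = 14233 − 13255 = 978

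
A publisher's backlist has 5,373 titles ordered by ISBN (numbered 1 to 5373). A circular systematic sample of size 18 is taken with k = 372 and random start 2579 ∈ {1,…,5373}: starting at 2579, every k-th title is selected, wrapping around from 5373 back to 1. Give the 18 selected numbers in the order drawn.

2579, 2951, 3323, 3695, 4067, 4439, 4811, 5183, 182, 554, 926, 1298, 1670, 2042, 2414, 2786, 3158, 3530

Selection 1: 2579
Selection 2: 2579 + 372 = 2951
Selection 3: 2951 + 372 = 3323
Selection 4: 3323 + 372 = 3695
Selection 5: 3695 + 372 = 4067
Selection 6: 4067 + 372 = 4439
Selection 7: 4439 + 372 = 4811
Selection 8: 4811 + 372 = 5183
Selection 9: 5183 + 372 = 5555 → 5555 − 5373 = 182
Selection 10: 182 + 372 = 554
Selection 11: 554 + 372 = 926
Selection 12: 926 + 372 = 1298
Selection 13: 1298 + 372 = 1670
Selection 14: 1670 + 372 = 2042
Selection 15: 2042 + 372 = 2414
Selection 16: 2414 + 372 = 2786
Selection 17: 2786 + 372 = 3158
Selection 18: 3158 + 372 = 3530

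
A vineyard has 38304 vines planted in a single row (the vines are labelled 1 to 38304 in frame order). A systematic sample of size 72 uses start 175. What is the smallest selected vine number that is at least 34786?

35287

k = 38304/72 = 532
Steps past start: ⌈(34786 − 175)/532⌉ = ⌈34611/532⌉ = 66
Selected vine: 175 + 66×532 = 35287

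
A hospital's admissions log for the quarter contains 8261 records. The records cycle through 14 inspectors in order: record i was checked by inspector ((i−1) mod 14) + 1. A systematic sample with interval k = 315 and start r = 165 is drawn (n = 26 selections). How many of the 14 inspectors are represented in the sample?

2

Consecutive selections differ by k = 315, so their inspector numbers differ by 315 mod 14 = 7.
gcd(315, 14) = 7, so the sample visits 14/7 = 2 distinct residues mod 14.
Start 165 is inspector 11; the inspectors hit are 4, 11.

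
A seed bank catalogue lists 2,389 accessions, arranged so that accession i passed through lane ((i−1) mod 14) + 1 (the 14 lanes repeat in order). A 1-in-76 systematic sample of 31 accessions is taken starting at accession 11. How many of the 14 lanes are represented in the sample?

7

Consecutive selections differ by k = 76, so their lane numbers differ by 76 mod 14 = 6.
gcd(76, 14) = 2, so the sample visits 14/2 = 7 distinct residues mod 14.
Start 11 is lane 11; the lanes hit are 1, 3, 5, 7, 9, 11, 13.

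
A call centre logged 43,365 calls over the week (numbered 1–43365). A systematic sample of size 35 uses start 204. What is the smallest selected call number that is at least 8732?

k = 43365/35 = 1239
Steps past start: ⌈(8732 − 204)/1239⌉ = ⌈8528/1239⌉ = 7
Selected call: 204 + 7×1239 = 8877

8877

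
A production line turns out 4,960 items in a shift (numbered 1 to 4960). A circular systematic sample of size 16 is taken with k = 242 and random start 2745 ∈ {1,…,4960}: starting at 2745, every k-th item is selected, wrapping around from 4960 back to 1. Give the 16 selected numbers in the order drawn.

Selection 1: 2745
Selection 2: 2745 + 242 = 2987
Selection 3: 2987 + 242 = 3229
Selection 4: 3229 + 242 = 3471
Selection 5: 3471 + 242 = 3713
Selection 6: 3713 + 242 = 3955
Selection 7: 3955 + 242 = 4197
Selection 8: 4197 + 242 = 4439
Selection 9: 4439 + 242 = 4681
Selection 10: 4681 + 242 = 4923
Selection 11: 4923 + 242 = 5165 → 5165 − 4960 = 205
Selection 12: 205 + 242 = 447
Selection 13: 447 + 242 = 689
Selection 14: 689 + 242 = 931
Selection 15: 931 + 242 = 1173
Selection 16: 1173 + 242 = 1415

2745, 2987, 3229, 3471, 3713, 3955, 4197, 4439, 4681, 4923, 205, 447, 689, 931, 1173, 1415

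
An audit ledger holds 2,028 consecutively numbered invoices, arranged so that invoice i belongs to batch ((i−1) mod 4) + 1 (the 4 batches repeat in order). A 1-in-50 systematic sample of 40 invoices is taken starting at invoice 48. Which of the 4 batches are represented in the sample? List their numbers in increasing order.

2, 4

Consecutive selections differ by k = 50, so their batch numbers differ by 50 mod 4 = 2.
gcd(50, 4) = 2, so the sample visits 4/2 = 2 distinct residues mod 4.
Start 48 is batch 4; the batches hit are 2, 4.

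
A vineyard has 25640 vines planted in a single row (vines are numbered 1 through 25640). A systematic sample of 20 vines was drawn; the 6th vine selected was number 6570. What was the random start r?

k = 25640/20 = 1282
r = 6570 − (6−1)×1282 = 6570 − 6410 = 160

160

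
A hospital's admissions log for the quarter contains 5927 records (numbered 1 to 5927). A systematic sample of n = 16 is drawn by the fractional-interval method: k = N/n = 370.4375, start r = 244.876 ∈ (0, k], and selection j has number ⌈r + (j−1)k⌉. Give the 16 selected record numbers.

245, 616, 986, 1357, 1727, 2098, 2468, 2838, 3209, 3579, 3950, 4320, 4691, 5061, 5432, 5802

j=1: r + 0k = 244.876 → ⌈·⌉ = 245
j=2: r + 1k = 615.3135 → ⌈·⌉ = 616
j=3: r + 2k = 985.751 → ⌈·⌉ = 986
j=4: r + 3k = 1356.1885 → ⌈·⌉ = 1357
j=5: r + 4k = 1726.626 → ⌈·⌉ = 1727
j=6: r + 5k = 2097.0635 → ⌈·⌉ = 2098
j=7: r + 6k = 2467.501 → ⌈·⌉ = 2468
j=8: r + 7k = 2837.9385 → ⌈·⌉ = 2838
j=9: r + 8k = 3208.376 → ⌈·⌉ = 3209
j=10: r + 9k = 3578.8135 → ⌈·⌉ = 3579
j=11: r + 10k = 3949.251 → ⌈·⌉ = 3950
j=12: r + 11k = 4319.6885 → ⌈·⌉ = 4320
j=13: r + 12k = 4690.126 → ⌈·⌉ = 4691
j=14: r + 13k = 5060.5635 → ⌈·⌉ = 5061
j=15: r + 14k = 5431.001 → ⌈·⌉ = 5432
j=16: r + 15k = 5801.4385 → ⌈·⌉ = 5802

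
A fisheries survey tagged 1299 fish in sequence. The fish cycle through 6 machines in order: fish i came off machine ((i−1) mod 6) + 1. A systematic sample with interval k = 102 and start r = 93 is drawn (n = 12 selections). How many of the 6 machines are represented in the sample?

1

Consecutive selections differ by k = 102, so their machine numbers differ by 102 mod 6 = 0.
gcd(102, 6) = 6, so the sample visits 6/6 = 1 distinct residues mod 6.
Start 93 is machine 3; the machines hit are 3.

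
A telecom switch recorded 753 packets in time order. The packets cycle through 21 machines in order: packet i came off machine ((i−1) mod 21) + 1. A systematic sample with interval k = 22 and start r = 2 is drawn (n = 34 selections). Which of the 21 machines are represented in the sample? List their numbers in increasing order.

1, 2, 3, 4, 5, 6, 7, 8, 9, 10, 11, 12, 13, 14, 15, 16, 17, 18, 19, 20, 21

Consecutive selections differ by k = 22, so their machine numbers differ by 22 mod 21 = 1.
gcd(22, 21) = 1, so the sample visits 21/1 = 21 distinct residues mod 21.
Start 2 is machine 2; the machines hit are 1, 2, 3, 4, 5, 6, 7, 8, 9, 10, 11, 12, 13, 14, 15, 16, 17, 18, 19, 20, 21.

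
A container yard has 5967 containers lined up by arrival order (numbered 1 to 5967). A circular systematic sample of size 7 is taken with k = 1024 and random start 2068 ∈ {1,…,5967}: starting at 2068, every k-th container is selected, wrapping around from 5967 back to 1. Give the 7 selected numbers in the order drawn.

Selection 1: 2068
Selection 2: 2068 + 1024 = 3092
Selection 3: 3092 + 1024 = 4116
Selection 4: 4116 + 1024 = 5140
Selection 5: 5140 + 1024 = 6164 → 6164 − 5967 = 197
Selection 6: 197 + 1024 = 1221
Selection 7: 1221 + 1024 = 2245

2068, 3092, 4116, 5140, 197, 1221, 2245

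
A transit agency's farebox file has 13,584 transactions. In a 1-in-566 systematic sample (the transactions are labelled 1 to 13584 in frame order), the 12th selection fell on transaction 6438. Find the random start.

212

k = 566
r = 6438 − (12−1)×566 = 6438 − 6226 = 212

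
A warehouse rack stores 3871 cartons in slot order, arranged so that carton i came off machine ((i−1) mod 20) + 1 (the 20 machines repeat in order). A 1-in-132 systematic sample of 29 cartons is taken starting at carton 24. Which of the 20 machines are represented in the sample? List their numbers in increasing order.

Consecutive selections differ by k = 132, so their machine numbers differ by 132 mod 20 = 12.
gcd(132, 20) = 4, so the sample visits 20/4 = 5 distinct residues mod 20.
Start 24 is machine 4; the machines hit are 4, 8, 12, 16, 20.

4, 8, 12, 16, 20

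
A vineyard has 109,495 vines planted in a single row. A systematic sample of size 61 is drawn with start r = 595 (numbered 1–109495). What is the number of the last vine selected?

k = 109495/61 = 1795
61st selection = r + (61−1)·k = 595 + 60×1795 = 595 + 107700 = 108295

108295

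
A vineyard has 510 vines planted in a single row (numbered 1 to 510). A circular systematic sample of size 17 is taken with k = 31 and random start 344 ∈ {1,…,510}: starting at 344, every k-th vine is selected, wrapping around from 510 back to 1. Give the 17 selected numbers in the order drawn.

344, 375, 406, 437, 468, 499, 20, 51, 82, 113, 144, 175, 206, 237, 268, 299, 330

Selection 1: 344
Selection 2: 344 + 31 = 375
Selection 3: 375 + 31 = 406
Selection 4: 406 + 31 = 437
Selection 5: 437 + 31 = 468
Selection 6: 468 + 31 = 499
Selection 7: 499 + 31 = 530 → 530 − 510 = 20
Selection 8: 20 + 31 = 51
Selection 9: 51 + 31 = 82
Selection 10: 82 + 31 = 113
Selection 11: 113 + 31 = 144
Selection 12: 144 + 31 = 175
Selection 13: 175 + 31 = 206
Selection 14: 206 + 31 = 237
Selection 15: 237 + 31 = 268
Selection 16: 268 + 31 = 299
Selection 17: 299 + 31 = 330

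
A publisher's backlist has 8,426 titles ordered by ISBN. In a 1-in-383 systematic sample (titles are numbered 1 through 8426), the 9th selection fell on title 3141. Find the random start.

77

k = 383
r = 3141 − (9−1)×383 = 3141 − 3064 = 77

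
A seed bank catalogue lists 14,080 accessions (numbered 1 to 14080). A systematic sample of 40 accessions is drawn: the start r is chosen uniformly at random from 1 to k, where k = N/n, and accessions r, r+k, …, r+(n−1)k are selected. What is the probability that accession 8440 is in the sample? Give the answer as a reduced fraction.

1/352

k = 14080/40 = 352.
Accession 8440 is selected iff r ≡ 8440 (mod 352); exactly one such r in {1,…,352}.
Inclusion probability = 1/352.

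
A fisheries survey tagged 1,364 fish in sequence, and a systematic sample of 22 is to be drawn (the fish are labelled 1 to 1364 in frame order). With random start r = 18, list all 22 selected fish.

k = N/n = 1364/22 = 62
fish 1: 18
fish 2: 18 + 62 = 80
fish 3: 80 + 62 = 142
fish 4: 142 + 62 = 204
fish 5: 204 + 62 = 266
fish 6: 266 + 62 = 328
fish 7: 328 + 62 = 390
fish 8: 390 + 62 = 452
fish 9: 452 + 62 = 514
fish 10: 514 + 62 = 576
fish 11: 576 + 62 = 638
fish 12: 638 + 62 = 700
fish 13: 700 + 62 = 762
fish 14: 762 + 62 = 824
fish 15: 824 + 62 = 886
fish 16: 886 + 62 = 948
fish 17: 948 + 62 = 1010
fish 18: 1010 + 62 = 1072
fish 19: 1072 + 62 = 1134
fish 20: 1134 + 62 = 1196
fish 21: 1196 + 62 = 1258
fish 22: 1258 + 62 = 1320

18, 80, 142, 204, 266, 328, 390, 452, 514, 576, 638, 700, 762, 824, 886, 948, 1010, 1072, 1134, 1196, 1258, 1320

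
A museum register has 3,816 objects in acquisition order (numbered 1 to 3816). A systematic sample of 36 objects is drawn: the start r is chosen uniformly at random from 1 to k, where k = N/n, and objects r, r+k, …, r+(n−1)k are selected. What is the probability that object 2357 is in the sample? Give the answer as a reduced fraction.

1/106

k = 3816/36 = 106.
Object 2357 is selected iff r ≡ 2357 (mod 106); exactly one such r in {1,…,106}.
Inclusion probability = 1/106.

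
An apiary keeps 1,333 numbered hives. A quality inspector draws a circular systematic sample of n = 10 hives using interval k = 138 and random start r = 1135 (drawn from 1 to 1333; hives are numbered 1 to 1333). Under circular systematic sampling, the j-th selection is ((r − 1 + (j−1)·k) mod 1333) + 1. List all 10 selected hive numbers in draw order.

1135, 1273, 78, 216, 354, 492, 630, 768, 906, 1044

Selection 1: 1135
Selection 2: 1135 + 138 = 1273
Selection 3: 1273 + 138 = 1411 → 1411 − 1333 = 78
Selection 4: 78 + 138 = 216
Selection 5: 216 + 138 = 354
Selection 6: 354 + 138 = 492
Selection 7: 492 + 138 = 630
Selection 8: 630 + 138 = 768
Selection 9: 768 + 138 = 906
Selection 10: 906 + 138 = 1044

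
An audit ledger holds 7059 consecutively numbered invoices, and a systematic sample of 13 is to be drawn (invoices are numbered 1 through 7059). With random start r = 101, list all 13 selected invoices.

k = N/n = 7059/13 = 543
invoice 1: 101
invoice 2: 101 + 543 = 644
invoice 3: 644 + 543 = 1187
invoice 4: 1187 + 543 = 1730
invoice 5: 1730 + 543 = 2273
invoice 6: 2273 + 543 = 2816
invoice 7: 2816 + 543 = 3359
invoice 8: 3359 + 543 = 3902
invoice 9: 3902 + 543 = 4445
invoice 10: 4445 + 543 = 4988
invoice 11: 4988 + 543 = 5531
invoice 12: 5531 + 543 = 6074
invoice 13: 6074 + 543 = 6617

101, 644, 1187, 1730, 2273, 2816, 3359, 3902, 4445, 4988, 5531, 6074, 6617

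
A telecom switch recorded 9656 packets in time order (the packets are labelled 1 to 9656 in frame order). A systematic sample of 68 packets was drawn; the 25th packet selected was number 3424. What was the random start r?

16

k = 9656/68 = 142
r = 3424 − (25−1)×142 = 3424 − 3408 = 16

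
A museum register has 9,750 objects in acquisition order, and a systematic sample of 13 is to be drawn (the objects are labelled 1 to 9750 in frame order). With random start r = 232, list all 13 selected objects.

k = N/n = 9750/13 = 750
object 1: 232
object 2: 232 + 750 = 982
object 3: 982 + 750 = 1732
object 4: 1732 + 750 = 2482
object 5: 2482 + 750 = 3232
object 6: 3232 + 750 = 3982
object 7: 3982 + 750 = 4732
object 8: 4732 + 750 = 5482
object 9: 5482 + 750 = 6232
object 10: 6232 + 750 = 6982
object 11: 6982 + 750 = 7732
object 12: 7732 + 750 = 8482
object 13: 8482 + 750 = 9232

232, 982, 1732, 2482, 3232, 3982, 4732, 5482, 6232, 6982, 7732, 8482, 9232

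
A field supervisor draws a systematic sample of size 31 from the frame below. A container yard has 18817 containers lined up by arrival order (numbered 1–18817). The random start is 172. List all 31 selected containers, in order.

k = N/n = 18817/31 = 607
container 1: 172
container 2: 172 + 607 = 779
container 3: 779 + 607 = 1386
container 4: 1386 + 607 = 1993
container 5: 1993 + 607 = 2600
container 6: 2600 + 607 = 3207
container 7: 3207 + 607 = 3814
container 8: 3814 + 607 = 4421
container 9: 4421 + 607 = 5028
container 10: 5028 + 607 = 5635
container 11: 5635 + 607 = 6242
container 12: 6242 + 607 = 6849
container 13: 6849 + 607 = 7456
container 14: 7456 + 607 = 8063
container 15: 8063 + 607 = 8670
container 16: 8670 + 607 = 9277
container 17: 9277 + 607 = 9884
container 18: 9884 + 607 = 10491
container 19: 10491 + 607 = 11098
container 20: 11098 + 607 = 11705
container 21: 11705 + 607 = 12312
container 22: 12312 + 607 = 12919
container 23: 12919 + 607 = 13526
container 24: 13526 + 607 = 14133
container 25: 14133 + 607 = 14740
container 26: 14740 + 607 = 15347
container 27: 15347 + 607 = 15954
container 28: 15954 + 607 = 16561
container 29: 16561 + 607 = 17168
container 30: 17168 + 607 = 17775
container 31: 17775 + 607 = 18382

172, 779, 1386, 1993, 2600, 3207, 3814, 4421, 5028, 5635, 6242, 6849, 7456, 8063, 8670, 9277, 9884, 10491, 11098, 11705, 12312, 12919, 13526, 14133, 14740, 15347, 15954, 16561, 17168, 17775, 18382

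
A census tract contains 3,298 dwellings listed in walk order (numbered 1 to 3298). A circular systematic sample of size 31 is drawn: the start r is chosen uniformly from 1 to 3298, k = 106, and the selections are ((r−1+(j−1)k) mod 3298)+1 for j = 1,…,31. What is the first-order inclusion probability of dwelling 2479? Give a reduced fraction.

For each position j, as r ranges over 1…3298 the j-th selection hits every dwelling exactly once, so dwelling 2479 is selected for exactly 31 of the 3298 starts.
Inclusion probability = 31/3298.

31/3298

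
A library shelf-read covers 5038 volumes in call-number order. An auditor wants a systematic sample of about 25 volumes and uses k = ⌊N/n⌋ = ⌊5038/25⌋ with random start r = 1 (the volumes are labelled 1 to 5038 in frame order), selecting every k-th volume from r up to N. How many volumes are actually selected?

26

k = ⌊5038/25⌋ = 201
Achieved size = ⌊(5038 − 1)/201⌋ + 1 = ⌊5037/201⌋ + 1 = 25 + 1 = 26
(last selection: 1 + 25×201 = 5026 ≤ 5038; next would be 5227 > 5038)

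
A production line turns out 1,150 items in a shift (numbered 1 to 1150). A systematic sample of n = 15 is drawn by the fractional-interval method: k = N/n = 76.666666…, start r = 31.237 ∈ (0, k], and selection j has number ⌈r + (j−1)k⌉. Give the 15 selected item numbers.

j=1: r + 0k = 31.237 → ⌈·⌉ = 32
j=2: r + 1k = 107.903666… → ⌈·⌉ = 108
j=3: r + 2k = 184.570333… → ⌈·⌉ = 185
j=4: r + 3k = 261.237 → ⌈·⌉ = 262
j=5: r + 4k = 337.903666… → ⌈·⌉ = 338
j=6: r + 5k = 414.570333… → ⌈·⌉ = 415
j=7: r + 6k = 491.237 → ⌈·⌉ = 492
j=8: r + 7k = 567.903666… → ⌈·⌉ = 568
j=9: r + 8k = 644.570333… → ⌈·⌉ = 645
j=10: r + 9k = 721.237 → ⌈·⌉ = 722
j=11: r + 10k = 797.903666… → ⌈·⌉ = 798
j=12: r + 11k = 874.570333… → ⌈·⌉ = 875
j=13: r + 12k = 951.237 → ⌈·⌉ = 952
j=14: r + 13k = 1027.903666… → ⌈·⌉ = 1028
j=15: r + 14k = 1104.570333… → ⌈·⌉ = 1105

32, 108, 185, 262, 338, 415, 492, 568, 645, 722, 798, 875, 952, 1028, 1105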